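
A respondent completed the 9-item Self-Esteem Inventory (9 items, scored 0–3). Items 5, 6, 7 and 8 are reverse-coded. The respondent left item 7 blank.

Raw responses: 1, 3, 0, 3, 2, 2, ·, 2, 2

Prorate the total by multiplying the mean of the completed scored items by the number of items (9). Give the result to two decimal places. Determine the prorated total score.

13.50

Reverse-coded (reversed = (0+3) − raw = 3 − raw):
  item 5: 3 − 2 = 1
  item 6: 3 − 2 = 1
  item 8: 3 − 2 = 1
Completed scored items (8 of 9): 1, 3, 0, 3, 1, 1, 1, 2; sum = 12.
Person mean = 12 / 8 ≈ 1.5000
Prorated total = (12 / 8) × 9 = 13.50 (to 2 dp)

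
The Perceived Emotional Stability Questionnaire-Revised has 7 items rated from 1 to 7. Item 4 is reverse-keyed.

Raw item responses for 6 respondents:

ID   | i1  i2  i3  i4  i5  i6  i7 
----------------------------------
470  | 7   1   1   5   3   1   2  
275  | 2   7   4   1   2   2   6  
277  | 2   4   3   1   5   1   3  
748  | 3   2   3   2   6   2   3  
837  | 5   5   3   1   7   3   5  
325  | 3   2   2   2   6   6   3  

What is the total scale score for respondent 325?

Respondent 325 raw: 3, 2, 2, 2, 6, 6, 3.
Reverse-coded (reversed = (1+7) − raw = 8 − raw):
  item 1: 3
  item 2: 2
  item 3: 2
  item 4: 8 − 2 = 6
  item 5: 6
  item 6: 6
  item 7: 3
Sum = 3 + 2 + 2 + 6 + 6 + 6 + 3 = 28

28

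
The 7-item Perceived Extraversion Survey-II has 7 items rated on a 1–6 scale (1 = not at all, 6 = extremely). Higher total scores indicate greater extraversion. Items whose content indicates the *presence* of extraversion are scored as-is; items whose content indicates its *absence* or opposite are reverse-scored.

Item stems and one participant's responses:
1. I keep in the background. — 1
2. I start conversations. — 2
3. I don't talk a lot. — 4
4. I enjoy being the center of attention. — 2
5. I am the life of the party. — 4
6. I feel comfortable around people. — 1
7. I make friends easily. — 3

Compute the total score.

Items 1, 3 describe the absence/opposite of extraversion → reverse-score.
reversed = (1+6) − raw = 7 − raw.
  item 1: 7 − 1 = 6
  item 2: 2
  item 3: 7 − 4 = 3
  item 4: 2
  item 5: 4
  item 6: 1
  item 7: 3
Total = 6 + 2 + 3 + 2 + 4 + 1 + 3 = 21

21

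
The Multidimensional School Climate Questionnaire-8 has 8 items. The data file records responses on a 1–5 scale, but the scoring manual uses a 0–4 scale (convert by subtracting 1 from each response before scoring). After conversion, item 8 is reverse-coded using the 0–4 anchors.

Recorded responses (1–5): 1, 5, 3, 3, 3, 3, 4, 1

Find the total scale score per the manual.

Convert to 0–4: 0, 4, 2, 2, 2, 2, 3, 0
Reverse-coded (reversed = (0+4) − raw = 4 − raw):
  item 8: 4 − 0 = 4
Scored: 0, 4, 2, 2, 2, 2, 3, 4
Total = 19

19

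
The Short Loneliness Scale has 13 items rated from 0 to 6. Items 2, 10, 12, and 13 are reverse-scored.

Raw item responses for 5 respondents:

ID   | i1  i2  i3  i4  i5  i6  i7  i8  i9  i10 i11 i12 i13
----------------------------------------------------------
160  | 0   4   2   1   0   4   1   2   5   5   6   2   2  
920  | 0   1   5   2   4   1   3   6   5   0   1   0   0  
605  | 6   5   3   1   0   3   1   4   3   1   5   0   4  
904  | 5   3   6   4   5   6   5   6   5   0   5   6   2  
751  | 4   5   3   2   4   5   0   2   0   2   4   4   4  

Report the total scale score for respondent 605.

40

Respondent 605 raw: 6, 5, 3, 1, 0, 3, 1, 4, 3, 1, 5, 0, 4.
Reverse-coded (on a 0–6 scale, reversed = 6 − raw):
  item 1: 6
  item 2: 6 − 5 = 1
  item 3: 3
  item 4: 1
  item 5: 0
  item 6: 3
  item 7: 1
  item 8: 4
  item 9: 3
  item 10: 6 − 1 = 5
  item 11: 5
  item 12: 6 − 0 = 6
  item 13: 6 − 4 = 2
Sum = 6 + 1 + 3 + 1 + 0 + 3 + 1 + 4 + 3 + 5 + 5 + 6 + 2 = 40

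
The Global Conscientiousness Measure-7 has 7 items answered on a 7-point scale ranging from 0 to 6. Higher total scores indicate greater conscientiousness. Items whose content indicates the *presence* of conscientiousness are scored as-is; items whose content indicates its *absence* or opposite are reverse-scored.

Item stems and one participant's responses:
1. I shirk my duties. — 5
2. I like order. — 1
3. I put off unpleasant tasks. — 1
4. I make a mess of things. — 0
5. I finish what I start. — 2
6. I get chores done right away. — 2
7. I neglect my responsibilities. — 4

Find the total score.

Items 1, 3, 4, 7 describe the absence/opposite of conscientiousness → reverse-score.
reversed = (0+6) − raw = 6 − raw.
  item 1: 6 − 5 = 1
  item 2: 1
  item 3: 6 − 1 = 5
  item 4: 6 − 0 = 6
  item 5: 2
  item 6: 2
  item 7: 6 − 4 = 2
Total = 1 + 1 + 5 + 6 + 2 + 2 + 2 = 19

19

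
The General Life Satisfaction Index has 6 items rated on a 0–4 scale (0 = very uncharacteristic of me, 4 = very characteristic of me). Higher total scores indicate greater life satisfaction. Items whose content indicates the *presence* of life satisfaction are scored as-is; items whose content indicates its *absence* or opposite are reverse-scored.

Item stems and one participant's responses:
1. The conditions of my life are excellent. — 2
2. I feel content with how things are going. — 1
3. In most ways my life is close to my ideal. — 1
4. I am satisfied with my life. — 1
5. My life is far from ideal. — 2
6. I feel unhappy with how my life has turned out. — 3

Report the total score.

Items 5, 6 describe the absence/opposite of life satisfaction → reverse-score.
reversed = (0+4) − raw = 4 − raw.
  item 1: 2
  item 2: 1
  item 3: 1
  item 4: 1
  item 5: 4 − 2 = 2
  item 6: 4 − 3 = 1
Total = 2 + 1 + 1 + 1 + 2 + 1 = 8

8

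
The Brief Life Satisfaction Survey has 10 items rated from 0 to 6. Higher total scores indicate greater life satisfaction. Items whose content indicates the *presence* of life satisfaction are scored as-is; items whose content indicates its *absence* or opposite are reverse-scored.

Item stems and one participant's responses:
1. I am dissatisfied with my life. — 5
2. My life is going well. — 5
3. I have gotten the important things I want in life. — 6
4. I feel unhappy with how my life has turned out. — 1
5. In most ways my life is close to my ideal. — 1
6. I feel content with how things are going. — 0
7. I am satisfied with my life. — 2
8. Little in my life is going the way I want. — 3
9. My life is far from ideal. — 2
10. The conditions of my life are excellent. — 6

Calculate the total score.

33

Items 1, 4, 8, 9 describe the absence/opposite of life satisfaction → reverse-score.
reverse-coded value = 6 − response.
  item 1: 6 − 5 = 1
  item 2: 5
  item 3: 6
  item 4: 6 − 1 = 5
  item 5: 1
  item 6: 0
  item 7: 2
  item 8: 6 − 3 = 3
  item 9: 6 − 2 = 4
  item 10: 6
Total = 1 + 5 + 6 + 5 + 1 + 0 + 2 + 3 + 4 + 6 = 33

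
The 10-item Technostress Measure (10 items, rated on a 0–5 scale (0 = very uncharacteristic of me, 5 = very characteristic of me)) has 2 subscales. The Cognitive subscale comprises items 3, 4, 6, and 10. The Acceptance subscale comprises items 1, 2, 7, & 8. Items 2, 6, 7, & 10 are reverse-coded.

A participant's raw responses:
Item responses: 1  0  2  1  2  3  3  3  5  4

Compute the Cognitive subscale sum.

6

Cognitive items: 3, 4, 6, 10.
Of these, items 6 and 10 are reverse-coded; reversed = (0+5) − raw = 5 − raw.
  item 3: 2
  item 4: 1
  item 6: 5 − 3 = 2
  item 10: 5 − 4 = 1
Sum = 2 + 1 + 2 + 1 = 6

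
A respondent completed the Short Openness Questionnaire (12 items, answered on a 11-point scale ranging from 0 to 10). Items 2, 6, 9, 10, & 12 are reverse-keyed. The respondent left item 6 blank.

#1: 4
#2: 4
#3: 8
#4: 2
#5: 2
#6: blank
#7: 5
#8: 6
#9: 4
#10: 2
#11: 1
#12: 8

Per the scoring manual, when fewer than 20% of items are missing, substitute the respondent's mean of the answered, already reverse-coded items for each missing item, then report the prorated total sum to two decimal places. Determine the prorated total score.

54.55

Reverse-coded (reverse-coded value = 10 − response):
  item 2: 10 − 4 = 6
  item 9: 10 − 4 = 6
  item 10: 10 − 2 = 8
  item 12: 10 − 8 = 2
Completed scored items (11 of 12): 4, 6, 8, 2, 2, 5, 6, 6, 8, 1, 2; sum = 50.
Person mean = 50 / 11 ≈ 4.5455
Prorated total = (50 / 11) × 12 = 54.55 (to 2 dp)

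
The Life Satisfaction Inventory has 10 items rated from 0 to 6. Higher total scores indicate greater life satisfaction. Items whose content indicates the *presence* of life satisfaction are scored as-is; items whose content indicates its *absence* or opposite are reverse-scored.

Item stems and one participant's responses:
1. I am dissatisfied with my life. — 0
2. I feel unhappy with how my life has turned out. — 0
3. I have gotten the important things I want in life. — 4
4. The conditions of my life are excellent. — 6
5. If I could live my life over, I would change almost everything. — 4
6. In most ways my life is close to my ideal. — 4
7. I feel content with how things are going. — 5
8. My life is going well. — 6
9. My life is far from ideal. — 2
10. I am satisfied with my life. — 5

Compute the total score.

48

Items 1, 2, 5, 9 describe the absence/opposite of life satisfaction → reverse-score.
on a 0–6 scale, reversed = 6 − raw.
  item 1: 6 − 0 = 6
  item 2: 6 − 0 = 6
  item 3: 4
  item 4: 6
  item 5: 6 − 4 = 2
  item 6: 4
  item 7: 5
  item 8: 6
  item 9: 6 − 2 = 4
  item 10: 5
Total = 6 + 6 + 4 + 6 + 2 + 4 + 5 + 6 + 4 + 5 = 48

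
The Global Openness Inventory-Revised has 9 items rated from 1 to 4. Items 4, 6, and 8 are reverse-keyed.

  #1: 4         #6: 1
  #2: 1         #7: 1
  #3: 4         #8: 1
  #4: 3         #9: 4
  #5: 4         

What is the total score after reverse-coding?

Raw sum = 23. Reverse-keyed items: 4, 6, 8; their raw sum = 5.
Each reversal replaces raw with 5 − raw, changing the total by 5 − 2·raw per item.
Total = 23 + 3·5 − 2·5 = 23 + 15 − 10 = 28

28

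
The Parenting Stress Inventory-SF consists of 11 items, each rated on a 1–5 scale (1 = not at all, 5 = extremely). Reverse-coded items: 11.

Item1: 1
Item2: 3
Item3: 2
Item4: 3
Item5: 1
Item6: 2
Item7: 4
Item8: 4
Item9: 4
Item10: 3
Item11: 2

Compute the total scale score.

31

Reverse-coded items (on a 1–5 scale, reversed = 6 − raw):
  item 11: 6 − 2 = 4
Scored responses: 1, 3, 2, 3, 1, 2, 4, 4, 4, 3, 4
Total = 1 + 3 + 2 + 3 + 1 + 2 + 4 + 4 + 4 + 3 + 4 = 31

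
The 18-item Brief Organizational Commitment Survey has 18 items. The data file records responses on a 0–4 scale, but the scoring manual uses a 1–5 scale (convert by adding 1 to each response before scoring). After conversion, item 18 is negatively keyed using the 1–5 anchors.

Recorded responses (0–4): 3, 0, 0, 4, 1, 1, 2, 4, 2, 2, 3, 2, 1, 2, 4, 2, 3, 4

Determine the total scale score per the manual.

54

Convert to 1–5: 4, 1, 1, 5, 2, 2, 3, 5, 3, 3, 4, 3, 2, 3, 5, 3, 4, 5
Reverse-coded (reversed = (1+5) − raw = 6 − raw):
  item 18: 6 − 5 = 1
Scored: 4, 1, 1, 5, 2, 2, 3, 5, 3, 3, 4, 3, 2, 3, 5, 3, 4, 1
Total = 54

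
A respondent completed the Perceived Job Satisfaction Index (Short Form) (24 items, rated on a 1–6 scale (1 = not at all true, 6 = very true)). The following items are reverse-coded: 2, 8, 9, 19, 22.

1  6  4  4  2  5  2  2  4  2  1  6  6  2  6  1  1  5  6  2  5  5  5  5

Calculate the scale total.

Reverse-coded items use 7 − raw:
  item 2: 7 − 6 = 1
  item 8: 7 − 2 = 5
  item 9: 7 − 4 = 3
  item 19: 7 − 6 = 1
  item 22: 7 − 5 = 2
Scored items: 1, 1, 4, 4, 2, 5, 2, 5, 3, 2, 1, 6, 6, 2, 6, 1, 1, 5, 1, 2, 5, 2, 5, 5
Total = 1 + 1 + 4 + 4 + 2 + 5 + 2 + 5 + 3 + 2 + 1 + 6 + 6 + 2 + 6 + 1 + 1 + 5 + 1 + 2 + 5 + 2 + 5 + 5 = 77

77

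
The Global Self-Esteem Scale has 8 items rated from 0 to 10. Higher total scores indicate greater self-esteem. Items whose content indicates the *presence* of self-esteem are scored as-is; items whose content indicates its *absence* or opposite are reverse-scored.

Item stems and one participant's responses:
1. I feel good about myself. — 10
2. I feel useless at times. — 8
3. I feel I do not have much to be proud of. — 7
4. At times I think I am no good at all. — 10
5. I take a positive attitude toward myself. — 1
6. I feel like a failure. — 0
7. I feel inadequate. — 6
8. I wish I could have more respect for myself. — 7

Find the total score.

33

Items 2, 3, 4, 6, 7, 8 describe the absence/opposite of self-esteem → reverse-score.
on a 0–10 scale, reversed = 10 − raw.
  item 1: 10
  item 2: 10 − 8 = 2
  item 3: 10 − 7 = 3
  item 4: 10 − 10 = 0
  item 5: 1
  item 6: 10 − 0 = 10
  item 7: 10 − 6 = 4
  item 8: 10 − 7 = 3
Total = 10 + 2 + 3 + 0 + 1 + 10 + 4 + 3 = 33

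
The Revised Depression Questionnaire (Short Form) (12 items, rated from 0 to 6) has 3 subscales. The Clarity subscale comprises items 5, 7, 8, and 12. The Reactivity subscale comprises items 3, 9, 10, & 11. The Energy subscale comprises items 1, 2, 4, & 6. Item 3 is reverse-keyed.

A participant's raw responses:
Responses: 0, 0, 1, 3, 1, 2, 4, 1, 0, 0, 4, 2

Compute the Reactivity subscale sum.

Reactivity items: 3, 9, 10, 11.
Of these, item 3 is reverse-keyed; reversed = (0+6) − raw = 6 − raw.
  item 3: 6 − 1 = 5
  item 9: 0
  item 10: 0
  item 11: 4
Sum = 5 + 0 + 0 + 4 = 9

9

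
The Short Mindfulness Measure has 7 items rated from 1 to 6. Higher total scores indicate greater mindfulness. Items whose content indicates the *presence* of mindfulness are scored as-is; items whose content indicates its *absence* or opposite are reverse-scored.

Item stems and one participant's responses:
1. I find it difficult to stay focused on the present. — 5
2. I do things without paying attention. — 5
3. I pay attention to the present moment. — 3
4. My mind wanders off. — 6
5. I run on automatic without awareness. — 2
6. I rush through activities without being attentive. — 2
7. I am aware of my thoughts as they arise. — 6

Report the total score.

24

Items 1, 2, 4, 5, 6 describe the absence/opposite of mindfulness → reverse-score.
reversed = (1+6) − raw = 7 − raw.
  item 1: 7 − 5 = 2
  item 2: 7 − 5 = 2
  item 3: 3
  item 4: 7 − 6 = 1
  item 5: 7 − 2 = 5
  item 6: 7 − 2 = 5
  item 7: 6
Total = 2 + 2 + 3 + 1 + 5 + 5 + 6 = 24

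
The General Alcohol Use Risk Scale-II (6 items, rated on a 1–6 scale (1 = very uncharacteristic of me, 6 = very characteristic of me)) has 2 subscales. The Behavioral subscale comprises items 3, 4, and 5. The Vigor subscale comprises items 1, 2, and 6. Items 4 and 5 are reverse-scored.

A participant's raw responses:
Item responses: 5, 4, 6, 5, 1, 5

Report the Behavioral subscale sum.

14

Behavioral items: 3, 4, 5.
Of these, items 4 & 5 are reverse-scored; on a 1–6 scale, reversed = 7 − raw.
  item 3: 6
  item 4: 7 − 5 = 2
  item 5: 7 − 1 = 6
Sum = 6 + 2 + 6 = 14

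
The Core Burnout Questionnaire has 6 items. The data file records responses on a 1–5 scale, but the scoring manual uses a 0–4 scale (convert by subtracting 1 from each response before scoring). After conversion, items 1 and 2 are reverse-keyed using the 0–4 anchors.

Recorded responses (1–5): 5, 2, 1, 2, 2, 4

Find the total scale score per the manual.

8

Convert to 0–4: 4, 1, 0, 1, 1, 3
Reverse-coded (reversed = (0+4) − raw = 4 − raw):
  item 1: 4 − 4 = 0
  item 2: 4 − 1 = 3
Scored: 0, 3, 0, 1, 1, 3
Total = 8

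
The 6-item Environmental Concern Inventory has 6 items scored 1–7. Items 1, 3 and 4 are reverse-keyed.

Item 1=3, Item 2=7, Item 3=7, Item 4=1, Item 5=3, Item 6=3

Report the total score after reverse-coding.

Reversing items 1, 3, and 4 with 8 − raw:
Total = (8−3) + 7 + (8−7) + (8−1) + 3 + 3
      = 5 + 7 + 1 + 7 + 3 + 3 = 26

26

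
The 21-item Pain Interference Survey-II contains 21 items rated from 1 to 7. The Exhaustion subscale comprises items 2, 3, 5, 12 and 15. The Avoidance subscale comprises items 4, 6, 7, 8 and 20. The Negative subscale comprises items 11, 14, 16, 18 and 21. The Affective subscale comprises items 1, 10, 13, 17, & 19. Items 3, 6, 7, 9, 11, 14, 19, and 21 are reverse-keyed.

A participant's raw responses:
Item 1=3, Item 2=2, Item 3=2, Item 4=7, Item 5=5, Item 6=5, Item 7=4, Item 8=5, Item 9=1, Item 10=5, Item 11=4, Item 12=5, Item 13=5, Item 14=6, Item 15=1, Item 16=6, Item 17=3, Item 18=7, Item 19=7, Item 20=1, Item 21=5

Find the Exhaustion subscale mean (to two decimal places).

Exhaustion items: 2, 3, 5, 12, 15.
Of these, item 3 is reverse-keyed; reversed = (1+7) − raw = 8 − raw.
  item 2: 2
  item 3: 8 − 2 = 6
  item 5: 5
  item 12: 5
  item 15: 1
Sum = 2 + 6 + 5 + 5 + 1 = 19
Mean = 19 / 5 = 3.80

3.80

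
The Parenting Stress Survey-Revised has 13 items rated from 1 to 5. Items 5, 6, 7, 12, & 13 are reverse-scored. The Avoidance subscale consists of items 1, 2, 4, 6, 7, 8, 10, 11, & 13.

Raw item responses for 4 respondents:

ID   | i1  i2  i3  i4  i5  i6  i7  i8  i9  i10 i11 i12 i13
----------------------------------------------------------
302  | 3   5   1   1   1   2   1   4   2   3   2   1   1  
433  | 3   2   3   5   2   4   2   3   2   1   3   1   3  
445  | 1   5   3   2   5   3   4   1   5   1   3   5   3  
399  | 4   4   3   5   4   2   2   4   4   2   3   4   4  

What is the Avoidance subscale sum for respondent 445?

21

Respondent 445 raw: 1, 5, 3, 2, 5, 3, 4, 1, 5, 1, 3, 5, 3.
Avoidance items: 1, 2, 4, 6, 7, 8, 10, 11, 13.
Reverse-coded (reverse-coded value = 6 − response):
  item 1: 1
  item 2: 5
  item 4: 2
  item 6: 6 − 3 = 3
  item 7: 6 − 4 = 2
  item 8: 1
  item 10: 1
  item 11: 3
  item 13: 6 − 3 = 3
Sum = 1 + 5 + 2 + 3 + 2 + 1 + 1 + 3 + 3 = 21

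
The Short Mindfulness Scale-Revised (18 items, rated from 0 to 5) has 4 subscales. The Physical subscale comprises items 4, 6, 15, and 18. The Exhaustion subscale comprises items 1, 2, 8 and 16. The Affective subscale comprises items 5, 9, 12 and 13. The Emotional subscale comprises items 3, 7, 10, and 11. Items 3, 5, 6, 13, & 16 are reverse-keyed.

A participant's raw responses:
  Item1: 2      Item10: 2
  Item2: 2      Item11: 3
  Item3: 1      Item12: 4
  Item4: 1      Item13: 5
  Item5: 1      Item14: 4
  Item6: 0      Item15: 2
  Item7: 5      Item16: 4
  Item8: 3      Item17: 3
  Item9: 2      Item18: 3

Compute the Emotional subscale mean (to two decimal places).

Emotional items: 3, 7, 10, 11.
Of these, item 3 is reverse-keyed; on a 0–5 scale, reversed = 5 − raw.
  item 3: 5 − 1 = 4
  item 7: 5
  item 10: 2
  item 11: 3
Sum = 4 + 5 + 2 + 3 = 14
Mean = 14 / 4 = 3.50

3.50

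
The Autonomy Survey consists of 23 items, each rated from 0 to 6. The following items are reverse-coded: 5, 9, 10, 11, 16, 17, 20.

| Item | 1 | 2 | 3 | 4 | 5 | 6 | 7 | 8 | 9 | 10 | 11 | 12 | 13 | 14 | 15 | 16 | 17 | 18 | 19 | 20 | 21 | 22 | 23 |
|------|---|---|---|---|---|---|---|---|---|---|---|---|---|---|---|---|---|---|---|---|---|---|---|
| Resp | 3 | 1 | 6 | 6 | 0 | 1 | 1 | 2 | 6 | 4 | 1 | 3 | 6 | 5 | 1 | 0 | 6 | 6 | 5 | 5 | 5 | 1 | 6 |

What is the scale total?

78

Reverse-coded items (on a 0–6 scale, reversed = 6 − raw):
  item 5: 6 − 0 = 6
  item 9: 6 − 6 = 0
  item 10: 6 − 4 = 2
  item 11: 6 − 1 = 5
  item 16: 6 − 0 = 6
  item 17: 6 − 6 = 0
  item 20: 6 − 5 = 1
After reverse-coding: 3, 1, 6, 6, 6, 1, 1, 2, 0, 2, 5, 3, 6, 5, 1, 6, 0, 6, 5, 1, 5, 1, 6
Total = 3 + 1 + 6 + 6 + 6 + 1 + 1 + 2 + 0 + 2 + 5 + 3 + 6 + 5 + 1 + 6 + 0 + 6 + 5 + 1 + 5 + 1 + 6 = 78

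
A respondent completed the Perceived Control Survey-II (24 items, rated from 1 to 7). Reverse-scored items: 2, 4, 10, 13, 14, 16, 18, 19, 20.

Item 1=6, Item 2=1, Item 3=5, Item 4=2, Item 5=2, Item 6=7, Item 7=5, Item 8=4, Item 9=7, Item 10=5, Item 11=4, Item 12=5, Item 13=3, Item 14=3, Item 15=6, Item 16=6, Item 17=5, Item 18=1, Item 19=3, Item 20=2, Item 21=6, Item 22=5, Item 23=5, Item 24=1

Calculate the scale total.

119

Raw sum = 99. Reverse-scored items: 2, 4, 10, 13, 14, 16, 18, 19, 20; their raw sum = 26.
Each reversal replaces raw with 8 − raw, changing the total by 8 − 2·raw per item.
Total = 99 + 9·8 − 2·26 = 99 + 72 − 52 = 119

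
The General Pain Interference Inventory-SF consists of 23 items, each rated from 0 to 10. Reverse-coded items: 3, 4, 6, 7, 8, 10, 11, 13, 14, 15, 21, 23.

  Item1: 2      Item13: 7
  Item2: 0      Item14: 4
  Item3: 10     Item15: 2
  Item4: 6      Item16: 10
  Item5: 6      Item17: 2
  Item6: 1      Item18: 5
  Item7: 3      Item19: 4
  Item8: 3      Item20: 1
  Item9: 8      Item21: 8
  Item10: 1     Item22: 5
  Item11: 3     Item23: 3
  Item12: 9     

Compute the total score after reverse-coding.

Reverse-coded items use 10 − raw:
  item 3: 10 − 10 = 0
  item 4: 10 − 6 = 4
  item 6: 10 − 1 = 9
  item 7: 10 − 3 = 7
  item 8: 10 − 3 = 7
  item 10: 10 − 1 = 9
  item 11: 10 − 3 = 7
  item 13: 10 − 7 = 3
  item 14: 10 − 4 = 6
  item 15: 10 − 2 = 8
  item 21: 10 − 8 = 2
  item 23: 10 − 3 = 7
Scored items: 2, 0, 0, 4, 6, 9, 7, 7, 8, 9, 7, 9, 3, 6, 8, 10, 2, 5, 4, 1, 2, 5, 7
Total = 2 + 0 + 0 + 4 + 6 + 9 + 7 + 7 + 8 + 9 + 7 + 9 + 3 + 6 + 8 + 10 + 2 + 5 + 4 + 1 + 2 + 5 + 7 = 121

121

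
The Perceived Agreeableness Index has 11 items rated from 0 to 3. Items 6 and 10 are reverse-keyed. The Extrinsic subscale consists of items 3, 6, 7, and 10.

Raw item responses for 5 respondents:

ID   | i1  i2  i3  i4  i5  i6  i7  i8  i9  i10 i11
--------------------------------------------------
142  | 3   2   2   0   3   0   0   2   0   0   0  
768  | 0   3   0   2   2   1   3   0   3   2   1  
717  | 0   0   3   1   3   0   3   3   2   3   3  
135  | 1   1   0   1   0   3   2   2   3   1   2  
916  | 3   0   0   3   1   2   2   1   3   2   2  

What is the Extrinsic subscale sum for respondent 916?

Respondent 916 raw: 3, 0, 0, 3, 1, 2, 2, 1, 3, 2, 2.
Extrinsic items: 3, 6, 7, 10.
Reverse-coded (reversed = (0+3) − raw = 3 − raw):
  item 3: 0
  item 6: 3 − 2 = 1
  item 7: 2
  item 10: 3 − 2 = 1
Sum = 0 + 1 + 2 + 1 = 4

4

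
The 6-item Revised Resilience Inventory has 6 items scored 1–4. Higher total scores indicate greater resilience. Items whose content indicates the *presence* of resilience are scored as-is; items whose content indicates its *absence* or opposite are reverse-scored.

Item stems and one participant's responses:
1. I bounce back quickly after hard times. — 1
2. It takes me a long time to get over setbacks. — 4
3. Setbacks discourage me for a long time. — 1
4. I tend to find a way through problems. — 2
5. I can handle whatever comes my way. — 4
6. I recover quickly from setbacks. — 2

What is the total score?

Items 2, 3 describe the absence/opposite of resilience → reverse-score.
on a 1–4 scale, reversed = 5 − raw.
  item 1: 1
  item 2: 5 − 4 = 1
  item 3: 5 − 1 = 4
  item 4: 2
  item 5: 4
  item 6: 2
Total = 1 + 1 + 4 + 2 + 4 + 2 = 14

14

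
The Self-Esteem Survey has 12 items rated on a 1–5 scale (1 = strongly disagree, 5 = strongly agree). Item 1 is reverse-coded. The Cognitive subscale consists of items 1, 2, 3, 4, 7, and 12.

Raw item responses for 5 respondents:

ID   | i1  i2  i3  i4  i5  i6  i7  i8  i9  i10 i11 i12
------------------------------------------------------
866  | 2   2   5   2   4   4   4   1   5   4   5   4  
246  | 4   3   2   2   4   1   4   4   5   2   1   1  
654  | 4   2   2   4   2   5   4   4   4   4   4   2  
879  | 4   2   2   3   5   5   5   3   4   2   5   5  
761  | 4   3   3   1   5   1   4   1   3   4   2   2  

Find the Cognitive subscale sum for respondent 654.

Respondent 654 raw: 4, 2, 2, 4, 2, 5, 4, 4, 4, 4, 4, 2.
Cognitive items: 1, 2, 3, 4, 7, 12.
Reverse-coded (reverse-coded value = 6 − response):
  item 1: 6 − 4 = 2
  item 2: 2
  item 3: 2
  item 4: 4
  item 7: 4
  item 12: 2
Sum = 2 + 2 + 2 + 4 + 4 + 2 = 16

16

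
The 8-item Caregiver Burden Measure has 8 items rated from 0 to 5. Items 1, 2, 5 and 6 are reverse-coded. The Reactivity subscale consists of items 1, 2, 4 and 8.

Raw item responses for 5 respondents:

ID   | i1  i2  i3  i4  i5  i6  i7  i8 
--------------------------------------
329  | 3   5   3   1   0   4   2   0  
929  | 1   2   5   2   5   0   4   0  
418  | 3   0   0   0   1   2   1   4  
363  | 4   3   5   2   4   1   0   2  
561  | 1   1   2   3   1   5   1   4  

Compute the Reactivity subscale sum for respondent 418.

Respondent 418 raw: 3, 0, 0, 0, 1, 2, 1, 4.
Reactivity items: 1, 2, 4, 8.
Reverse-coded (reverse-coded value = 5 − response):
  item 1: 5 − 3 = 2
  item 2: 5 − 0 = 5
  item 4: 0
  item 8: 4
Sum = 2 + 5 + 0 + 4 = 11

11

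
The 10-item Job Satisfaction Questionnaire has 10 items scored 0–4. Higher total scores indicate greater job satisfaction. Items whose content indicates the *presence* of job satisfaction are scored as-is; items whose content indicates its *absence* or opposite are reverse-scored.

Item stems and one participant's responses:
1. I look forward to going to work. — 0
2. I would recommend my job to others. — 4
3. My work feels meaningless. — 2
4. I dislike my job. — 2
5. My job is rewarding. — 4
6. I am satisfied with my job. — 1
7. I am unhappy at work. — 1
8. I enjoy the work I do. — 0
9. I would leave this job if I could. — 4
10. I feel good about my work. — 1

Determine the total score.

Items 3, 4, 7, 9 describe the absence/opposite of job satisfaction → reverse-score.
reverse-coded value = 4 − response.
  item 1: 0
  item 2: 4
  item 3: 4 − 2 = 2
  item 4: 4 − 2 = 2
  item 5: 4
  item 6: 1
  item 7: 4 − 1 = 3
  item 8: 0
  item 9: 4 − 4 = 0
  item 10: 1
Total = 0 + 4 + 2 + 2 + 4 + 1 + 3 + 0 + 0 + 1 = 17

17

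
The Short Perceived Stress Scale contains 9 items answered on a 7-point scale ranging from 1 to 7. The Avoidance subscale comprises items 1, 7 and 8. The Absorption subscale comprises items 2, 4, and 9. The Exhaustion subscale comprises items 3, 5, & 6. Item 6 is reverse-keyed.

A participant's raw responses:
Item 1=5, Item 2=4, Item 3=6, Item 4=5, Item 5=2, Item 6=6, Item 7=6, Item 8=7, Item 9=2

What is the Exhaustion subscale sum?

10

Exhaustion items: 3, 5, 6.
Of these, item 6 is reverse-keyed; reversed = (1+7) − raw = 8 − raw.
  item 3: 6
  item 5: 2
  item 6: 8 − 6 = 2
Sum = 6 + 2 + 2 = 10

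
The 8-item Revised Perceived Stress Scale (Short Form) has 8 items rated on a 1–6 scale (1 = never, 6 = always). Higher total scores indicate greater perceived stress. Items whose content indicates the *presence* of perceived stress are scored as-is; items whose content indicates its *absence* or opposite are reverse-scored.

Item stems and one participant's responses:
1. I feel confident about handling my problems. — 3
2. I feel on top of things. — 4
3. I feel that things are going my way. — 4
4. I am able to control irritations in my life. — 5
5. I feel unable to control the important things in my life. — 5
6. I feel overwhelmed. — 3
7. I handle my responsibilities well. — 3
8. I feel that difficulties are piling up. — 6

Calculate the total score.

30

Items 1, 2, 3, 4, 7 describe the absence/opposite of perceived stress → reverse-score.
on a 1–6 scale, reversed = 7 − raw.
  item 1: 7 − 3 = 4
  item 2: 7 − 4 = 3
  item 3: 7 − 4 = 3
  item 4: 7 − 5 = 2
  item 5: 5
  item 6: 3
  item 7: 7 − 3 = 4
  item 8: 6
Total = 4 + 3 + 3 + 2 + 5 + 3 + 4 + 6 = 30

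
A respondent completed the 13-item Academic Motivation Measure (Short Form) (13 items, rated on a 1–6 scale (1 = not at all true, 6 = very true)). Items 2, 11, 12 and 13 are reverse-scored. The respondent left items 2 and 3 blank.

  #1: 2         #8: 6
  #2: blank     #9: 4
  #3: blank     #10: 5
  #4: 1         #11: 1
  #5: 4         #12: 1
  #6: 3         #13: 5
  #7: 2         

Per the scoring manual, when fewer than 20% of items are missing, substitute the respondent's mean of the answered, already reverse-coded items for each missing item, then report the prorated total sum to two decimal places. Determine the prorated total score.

Reverse-coded (reversed = (1+6) − raw = 7 − raw):
  item 11: 7 − 1 = 6
  item 12: 7 − 1 = 6
  item 13: 7 − 5 = 2
Completed scored items (11 of 13): 2, 1, 4, 3, 2, 6, 4, 5, 6, 6, 2; sum = 41.
Person mean = 41 / 11 ≈ 3.7273
Prorated total = (41 / 11) × 13 = 48.45 (to 2 dp)

48.45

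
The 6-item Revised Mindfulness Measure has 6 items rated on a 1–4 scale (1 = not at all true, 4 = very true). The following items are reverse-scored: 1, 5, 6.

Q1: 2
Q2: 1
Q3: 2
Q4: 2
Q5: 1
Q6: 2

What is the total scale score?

15

Reverse-coded items (reverse-coded value = 5 − response):
  item 1: 5 − 2 = 3
  item 5: 5 − 1 = 4
  item 6: 5 − 2 = 3
After reverse-coding: 3, 1, 2, 2, 4, 3
Total = 3 + 1 + 2 + 2 + 4 + 3 = 15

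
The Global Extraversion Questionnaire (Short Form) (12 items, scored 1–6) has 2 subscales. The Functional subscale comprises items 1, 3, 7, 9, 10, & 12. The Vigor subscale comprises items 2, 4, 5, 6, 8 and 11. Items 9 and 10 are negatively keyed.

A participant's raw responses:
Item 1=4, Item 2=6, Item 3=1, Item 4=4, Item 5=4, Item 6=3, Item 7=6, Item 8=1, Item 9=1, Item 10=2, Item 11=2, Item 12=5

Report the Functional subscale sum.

27

Functional items: 1, 3, 7, 9, 10, 12.
Of these, items 9 & 10 are negatively keyed; on a 1–6 scale, reversed = 7 − raw.
  item 1: 4
  item 3: 1
  item 7: 6
  item 9: 7 − 1 = 6
  item 10: 7 − 2 = 5
  item 12: 5
Sum = 4 + 1 + 6 + 6 + 5 + 5 = 27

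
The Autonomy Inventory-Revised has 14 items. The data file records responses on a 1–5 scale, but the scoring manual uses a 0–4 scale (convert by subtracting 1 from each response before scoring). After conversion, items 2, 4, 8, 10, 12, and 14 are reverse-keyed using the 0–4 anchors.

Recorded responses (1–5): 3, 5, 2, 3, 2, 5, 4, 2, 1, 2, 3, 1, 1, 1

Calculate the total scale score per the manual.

29

Convert to 0–4: 2, 4, 1, 2, 1, 4, 3, 1, 0, 1, 2, 0, 0, 0
Reverse-coded (reversed = (0+4) − raw = 4 − raw):
  item 2: 4 − 4 = 0
  item 4: 4 − 2 = 2
  item 8: 4 − 1 = 3
  item 10: 4 − 1 = 3
  item 12: 4 − 0 = 4
  item 14: 4 − 0 = 4
Scored: 2, 0, 1, 2, 1, 4, 3, 3, 0, 3, 2, 4, 0, 4
Total = 29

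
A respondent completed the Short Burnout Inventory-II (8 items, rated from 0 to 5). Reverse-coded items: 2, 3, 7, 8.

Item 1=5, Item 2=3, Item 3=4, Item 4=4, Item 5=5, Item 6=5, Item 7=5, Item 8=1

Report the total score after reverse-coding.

26

Reversing items 2, 3, 7 and 8 with 5 − raw:
Total = 5 + (5−3) + (5−4) + 4 + 5 + 5 + (5−5) + (5−1)
      = 5 + 2 + 1 + 4 + 5 + 5 + 0 + 4 = 26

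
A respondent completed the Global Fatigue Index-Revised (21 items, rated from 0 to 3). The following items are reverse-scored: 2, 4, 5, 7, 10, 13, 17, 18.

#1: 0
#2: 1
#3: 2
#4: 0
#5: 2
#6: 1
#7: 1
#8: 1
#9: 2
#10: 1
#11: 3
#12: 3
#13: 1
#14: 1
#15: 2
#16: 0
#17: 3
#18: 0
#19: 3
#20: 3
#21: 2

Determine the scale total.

38

Apply reverse scoring (reverse-coded value = 3 − response):
  item 2: 3 − 1 = 2
  item 4: 3 − 0 = 3
  item 5: 3 − 2 = 1
  item 7: 3 − 1 = 2
  item 10: 3 − 1 = 2
  item 13: 3 − 1 = 2
  item 17: 3 − 3 = 0
  item 18: 3 − 0 = 3
After reverse-coding: 0, 2, 2, 3, 1, 1, 2, 1, 2, 2, 3, 3, 2, 1, 2, 0, 0, 3, 3, 3, 2
Total = 0 + 2 + 2 + 3 + 1 + 1 + 2 + 1 + 2 + 2 + 3 + 3 + 2 + 1 + 2 + 0 + 0 + 3 + 3 + 3 + 2 = 38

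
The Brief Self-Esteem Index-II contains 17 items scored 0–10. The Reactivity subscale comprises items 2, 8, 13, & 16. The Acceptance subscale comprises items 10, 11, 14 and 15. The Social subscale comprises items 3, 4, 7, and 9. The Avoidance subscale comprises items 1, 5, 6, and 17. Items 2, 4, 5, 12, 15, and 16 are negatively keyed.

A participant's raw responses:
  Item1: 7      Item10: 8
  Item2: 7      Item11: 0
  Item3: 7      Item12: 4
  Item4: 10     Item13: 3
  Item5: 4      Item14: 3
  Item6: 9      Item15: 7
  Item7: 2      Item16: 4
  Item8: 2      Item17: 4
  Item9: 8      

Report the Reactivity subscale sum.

Reactivity items: 2, 8, 13, 16.
Of these, items 2 & 16 are negatively keyed; on a 0–10 scale, reversed = 10 − raw.
  item 2: 10 − 7 = 3
  item 8: 2
  item 13: 3
  item 16: 10 − 4 = 6
Sum = 3 + 2 + 3 + 6 = 14

14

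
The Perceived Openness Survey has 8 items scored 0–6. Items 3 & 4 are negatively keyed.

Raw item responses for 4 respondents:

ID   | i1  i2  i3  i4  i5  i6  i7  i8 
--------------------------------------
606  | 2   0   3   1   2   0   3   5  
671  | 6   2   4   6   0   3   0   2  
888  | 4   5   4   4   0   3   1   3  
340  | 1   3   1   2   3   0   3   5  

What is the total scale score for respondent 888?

Respondent 888 raw: 4, 5, 4, 4, 0, 3, 1, 3.
Reverse-coded (reverse-coded value = 6 − response):
  item 1: 4
  item 2: 5
  item 3: 6 − 4 = 2
  item 4: 6 − 4 = 2
  item 5: 0
  item 6: 3
  item 7: 1
  item 8: 3
Sum = 4 + 5 + 2 + 2 + 0 + 3 + 1 + 3 = 20

20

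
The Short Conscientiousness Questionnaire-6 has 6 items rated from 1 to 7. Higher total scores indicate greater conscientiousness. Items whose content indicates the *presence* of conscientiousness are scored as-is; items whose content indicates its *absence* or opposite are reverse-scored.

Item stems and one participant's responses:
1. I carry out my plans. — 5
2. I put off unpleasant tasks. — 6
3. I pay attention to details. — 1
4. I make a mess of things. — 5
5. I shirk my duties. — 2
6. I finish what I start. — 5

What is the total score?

Items 2, 4, 5 describe the absence/opposite of conscientiousness → reverse-score.
reverse-coded value = 8 − response.
  item 1: 5
  item 2: 8 − 6 = 2
  item 3: 1
  item 4: 8 − 5 = 3
  item 5: 8 − 2 = 6
  item 6: 5
Total = 5 + 2 + 1 + 3 + 6 + 5 = 22

22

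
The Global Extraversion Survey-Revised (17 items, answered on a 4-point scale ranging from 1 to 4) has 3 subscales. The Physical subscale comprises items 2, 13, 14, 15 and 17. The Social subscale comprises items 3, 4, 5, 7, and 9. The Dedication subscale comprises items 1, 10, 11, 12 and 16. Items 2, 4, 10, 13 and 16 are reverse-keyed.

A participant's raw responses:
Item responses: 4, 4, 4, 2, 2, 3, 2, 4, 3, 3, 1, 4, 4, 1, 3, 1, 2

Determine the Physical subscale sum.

Physical items: 2, 13, 14, 15, 17.
Of these, items 2 and 13 are reverse-keyed; reverse-coded value = 5 − response.
  item 2: 5 − 4 = 1
  item 13: 5 − 4 = 1
  item 14: 1
  item 15: 3
  item 17: 2
Sum = 1 + 1 + 1 + 3 + 2 = 8

8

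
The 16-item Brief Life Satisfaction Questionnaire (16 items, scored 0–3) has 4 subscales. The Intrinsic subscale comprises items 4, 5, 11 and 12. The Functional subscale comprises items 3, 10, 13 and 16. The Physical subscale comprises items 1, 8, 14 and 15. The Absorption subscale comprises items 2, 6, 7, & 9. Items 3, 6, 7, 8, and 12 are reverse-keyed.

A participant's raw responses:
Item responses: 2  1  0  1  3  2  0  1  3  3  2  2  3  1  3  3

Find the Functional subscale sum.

Functional items: 3, 10, 13, 16.
Of these, item 3 is reverse-keyed; reversed = (0+3) − raw = 3 − raw.
  item 3: 3 − 0 = 3
  item 10: 3
  item 13: 3
  item 16: 3
Sum = 3 + 3 + 3 + 3 = 12

12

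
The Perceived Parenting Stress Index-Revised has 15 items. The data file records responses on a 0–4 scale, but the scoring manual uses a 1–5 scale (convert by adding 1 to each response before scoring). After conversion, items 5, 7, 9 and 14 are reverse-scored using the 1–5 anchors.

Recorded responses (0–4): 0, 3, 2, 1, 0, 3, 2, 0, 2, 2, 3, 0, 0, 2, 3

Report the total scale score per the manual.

42

Convert to 1–5: 1, 4, 3, 2, 1, 4, 3, 1, 3, 3, 4, 1, 1, 3, 4
Reverse-coded (reverse-coded value = 6 − response):
  item 5: 6 − 1 = 5
  item 7: 6 − 3 = 3
  item 9: 6 − 3 = 3
  item 14: 6 − 3 = 3
Scored: 1, 4, 3, 2, 5, 4, 3, 1, 3, 3, 4, 1, 1, 3, 4
Total = 42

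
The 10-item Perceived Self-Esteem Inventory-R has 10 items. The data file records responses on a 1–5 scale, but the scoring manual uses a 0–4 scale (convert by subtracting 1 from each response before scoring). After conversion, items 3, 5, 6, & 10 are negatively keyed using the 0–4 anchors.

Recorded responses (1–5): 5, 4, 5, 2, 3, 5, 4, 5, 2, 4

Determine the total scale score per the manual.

Convert to 0–4: 4, 3, 4, 1, 2, 4, 3, 4, 1, 3
Reverse-coded (reversed = (0+4) − raw = 4 − raw):
  item 3: 4 − 4 = 0
  item 5: 4 − 2 = 2
  item 6: 4 − 4 = 0
  item 10: 4 − 3 = 1
Scored: 4, 3, 0, 1, 2, 0, 3, 4, 1, 1
Total = 19

19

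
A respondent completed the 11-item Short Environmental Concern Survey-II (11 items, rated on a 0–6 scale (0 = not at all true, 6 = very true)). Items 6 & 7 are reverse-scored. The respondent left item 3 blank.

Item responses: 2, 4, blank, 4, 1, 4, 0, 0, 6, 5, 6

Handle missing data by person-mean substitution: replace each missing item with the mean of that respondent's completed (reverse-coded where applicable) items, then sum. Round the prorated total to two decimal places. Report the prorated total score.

Reverse-coded (on a 0–6 scale, reversed = 6 − raw):
  item 6: 6 − 4 = 2
  item 7: 6 − 0 = 6
Completed scored items (10 of 11): 2, 4, 4, 1, 2, 6, 0, 6, 5, 6; sum = 36.
Person mean = 36 / 10 ≈ 3.6000
Prorated total = (36 / 10) × 11 = 39.60 (to 2 dp)

39.60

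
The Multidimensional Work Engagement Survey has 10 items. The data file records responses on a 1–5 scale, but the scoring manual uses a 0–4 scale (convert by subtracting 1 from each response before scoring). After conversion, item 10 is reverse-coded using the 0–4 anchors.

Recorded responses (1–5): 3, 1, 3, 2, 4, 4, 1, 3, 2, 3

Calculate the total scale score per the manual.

Convert to 0–4: 2, 0, 2, 1, 3, 3, 0, 2, 1, 2
Reverse-coded (on a 0–4 scale, reversed = 4 − raw):
  item 10: 4 − 2 = 2
Scored: 2, 0, 2, 1, 3, 3, 0, 2, 1, 2
Total = 16

16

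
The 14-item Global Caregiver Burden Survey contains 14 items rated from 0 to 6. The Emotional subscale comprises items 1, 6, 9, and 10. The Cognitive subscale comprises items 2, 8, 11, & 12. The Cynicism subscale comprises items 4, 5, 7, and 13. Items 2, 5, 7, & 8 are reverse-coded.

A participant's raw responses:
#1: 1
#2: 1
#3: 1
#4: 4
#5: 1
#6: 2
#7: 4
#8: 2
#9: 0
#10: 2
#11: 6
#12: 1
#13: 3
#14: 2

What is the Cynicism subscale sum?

Cynicism items: 4, 5, 7, 13.
Of these, items 5 and 7 are reverse-coded; reverse-coded value = 6 − response.
  item 4: 4
  item 5: 6 − 1 = 5
  item 7: 6 − 4 = 2
  item 13: 3
Sum = 4 + 5 + 2 + 3 = 14

14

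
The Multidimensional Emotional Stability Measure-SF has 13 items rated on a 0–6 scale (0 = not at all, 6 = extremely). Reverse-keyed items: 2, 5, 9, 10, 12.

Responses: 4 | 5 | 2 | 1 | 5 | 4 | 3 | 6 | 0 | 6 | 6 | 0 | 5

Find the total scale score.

45

Apply reverse scoring (reversed = (0+6) − raw = 6 − raw):
  item 2: 6 − 5 = 1
  item 5: 6 − 5 = 1
  item 9: 6 − 0 = 6
  item 10: 6 − 6 = 0
  item 12: 6 − 0 = 6
Scored items: 4, 1, 2, 1, 1, 4, 3, 6, 6, 0, 6, 6, 5
Total = 4 + 1 + 2 + 1 + 1 + 4 + 3 + 6 + 6 + 0 + 6 + 6 + 5 = 45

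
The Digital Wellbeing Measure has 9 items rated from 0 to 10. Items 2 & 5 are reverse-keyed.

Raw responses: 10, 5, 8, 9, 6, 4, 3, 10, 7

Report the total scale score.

Apply reverse scoring (reverse-coded value = 10 − response):
  item 2: 10 − 5 = 5
  item 5: 10 − 6 = 4
Scored responses: 10, 5, 8, 9, 4, 4, 3, 10, 7
Total = 10 + 5 + 8 + 9 + 4 + 4 + 3 + 10 + 7 = 60

60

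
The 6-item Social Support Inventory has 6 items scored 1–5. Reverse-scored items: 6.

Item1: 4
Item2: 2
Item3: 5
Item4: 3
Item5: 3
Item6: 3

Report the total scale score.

20

Reverse-coded items (reversed = (1+5) − raw = 6 − raw):
  item 6: 6 − 3 = 3
Scored responses: 4, 2, 5, 3, 3, 3
Total = 4 + 2 + 5 + 3 + 3 + 3 = 20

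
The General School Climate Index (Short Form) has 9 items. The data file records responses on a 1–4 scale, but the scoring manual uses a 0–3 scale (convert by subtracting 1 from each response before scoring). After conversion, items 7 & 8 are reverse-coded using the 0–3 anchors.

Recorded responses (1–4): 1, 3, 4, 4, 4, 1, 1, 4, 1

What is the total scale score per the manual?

14

Convert to 0–3: 0, 2, 3, 3, 3, 0, 0, 3, 0
Reverse-coded (reversed = (0+3) − raw = 3 − raw):
  item 7: 3 − 0 = 3
  item 8: 3 − 3 = 0
Scored: 0, 2, 3, 3, 3, 0, 3, 0, 0
Total = 14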